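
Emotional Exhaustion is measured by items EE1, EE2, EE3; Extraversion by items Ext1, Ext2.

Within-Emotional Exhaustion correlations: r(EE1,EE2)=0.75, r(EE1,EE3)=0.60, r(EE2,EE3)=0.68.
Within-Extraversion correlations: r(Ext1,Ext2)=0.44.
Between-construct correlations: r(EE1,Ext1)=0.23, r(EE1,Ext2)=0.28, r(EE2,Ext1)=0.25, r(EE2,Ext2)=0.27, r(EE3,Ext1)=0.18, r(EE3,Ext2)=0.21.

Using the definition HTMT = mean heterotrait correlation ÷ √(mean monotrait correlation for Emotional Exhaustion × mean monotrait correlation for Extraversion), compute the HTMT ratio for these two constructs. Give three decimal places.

Mean heterotrait r = 1.42/6 = 0.2367.
Mean within-EE = 2.03/3 = 0.6767; mean within-Ext = 0.44/1 = 0.4400.
Geometric mean = √(0.6767 × 0.4400) = 0.5457.
HTMT = 0.2367 / 0.5457 = 0.434.

0.434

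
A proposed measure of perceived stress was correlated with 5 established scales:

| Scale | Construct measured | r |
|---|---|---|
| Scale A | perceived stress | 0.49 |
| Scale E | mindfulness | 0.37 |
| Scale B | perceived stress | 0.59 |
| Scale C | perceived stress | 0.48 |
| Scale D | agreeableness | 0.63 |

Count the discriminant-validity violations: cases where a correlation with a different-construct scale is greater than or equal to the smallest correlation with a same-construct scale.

1

Convergent (same construct = perceived stress): Scale A, Scale B, Scale C.
Smallest convergent = 0.48. Discriminant values: 0.37, 0.63; count ≥ 0.48 → 1.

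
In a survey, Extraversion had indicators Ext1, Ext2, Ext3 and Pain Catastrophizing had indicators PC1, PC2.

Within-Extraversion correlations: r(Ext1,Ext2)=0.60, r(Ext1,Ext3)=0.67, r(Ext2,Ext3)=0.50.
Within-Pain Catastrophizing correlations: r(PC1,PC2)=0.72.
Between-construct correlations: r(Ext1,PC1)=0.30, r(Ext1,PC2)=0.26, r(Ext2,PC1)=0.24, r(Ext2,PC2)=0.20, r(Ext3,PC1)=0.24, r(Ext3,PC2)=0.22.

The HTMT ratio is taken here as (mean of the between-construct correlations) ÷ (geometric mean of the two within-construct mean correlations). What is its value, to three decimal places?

Mean between = 1.46/6 = 0.2433.
Mean within-Ext = 1.77/3 = 0.5900; mean within-PC = 0.72/1 = 0.7200.
Geometric mean = √(0.5900 × 0.7200) = 0.6518.
HTMT = 0.2433 / 0.6518 = 0.373.

0.373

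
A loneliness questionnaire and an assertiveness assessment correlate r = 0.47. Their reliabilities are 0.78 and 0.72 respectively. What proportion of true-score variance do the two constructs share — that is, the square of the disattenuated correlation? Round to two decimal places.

Disattenuated r = 0.47 / √(0.78 × 0.72) = 0.47 / 0.7494 = 0.6272.
Shared true-score variance = 0.6272² = 0.3934 ≈ 0.39.

0.39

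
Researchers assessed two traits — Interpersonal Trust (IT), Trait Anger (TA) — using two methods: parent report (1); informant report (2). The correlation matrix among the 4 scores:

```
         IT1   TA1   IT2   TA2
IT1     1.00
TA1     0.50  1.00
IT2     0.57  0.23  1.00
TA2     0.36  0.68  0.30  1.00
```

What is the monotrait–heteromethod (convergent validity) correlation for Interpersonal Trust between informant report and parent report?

0.57

Same trait (IT), different methods: r(IT2, IT1) = 0.57.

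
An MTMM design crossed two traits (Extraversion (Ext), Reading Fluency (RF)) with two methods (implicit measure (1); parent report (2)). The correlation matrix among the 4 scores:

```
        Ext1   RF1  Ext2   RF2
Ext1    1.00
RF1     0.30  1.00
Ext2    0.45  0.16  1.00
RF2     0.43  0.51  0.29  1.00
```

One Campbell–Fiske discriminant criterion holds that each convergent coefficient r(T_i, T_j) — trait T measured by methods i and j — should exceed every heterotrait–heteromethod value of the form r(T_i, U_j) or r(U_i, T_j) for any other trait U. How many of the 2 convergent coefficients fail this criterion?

0

Each convergent coefficient versus the relevant comparison correlations:
Ext (methods 1·2): 0.45 vs {0.43, 0.16} → pass.
RF (methods 1·2): 0.51 vs {0.16, 0.43} → pass.
0 of 2 fail.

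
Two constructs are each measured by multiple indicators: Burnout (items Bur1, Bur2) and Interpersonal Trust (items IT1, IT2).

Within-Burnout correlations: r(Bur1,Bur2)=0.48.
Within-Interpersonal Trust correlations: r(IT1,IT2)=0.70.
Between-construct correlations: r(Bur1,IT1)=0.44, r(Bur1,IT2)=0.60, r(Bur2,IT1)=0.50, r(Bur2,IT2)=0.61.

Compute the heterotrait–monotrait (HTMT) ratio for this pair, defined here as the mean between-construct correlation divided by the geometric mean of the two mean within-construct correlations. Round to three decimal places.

0.927

Between-construct mean = 2.15/4 = 0.5375.
Mean within-Bur = 0.48/1 = 0.4800; mean within-IT = 0.70/1 = 0.7000.
Geometric mean = √(0.4800 × 0.7000) = 0.5797.
HTMT = 0.5375 / 0.5797 = 0.927.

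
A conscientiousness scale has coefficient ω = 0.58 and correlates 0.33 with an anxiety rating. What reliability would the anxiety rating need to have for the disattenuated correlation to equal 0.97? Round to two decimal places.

0.20

r_true = r_obs / √(r_xx · r_yy) ⇒ 0.97 = 0.33 / √(0.58 · r_yy).
√(0.58 · r_yy) = 0.33 / 0.97 = 0.3402; 0.58 · r_yy = 0.1157; r_yy = 0.1157 / 0.58 ≈ 0.20.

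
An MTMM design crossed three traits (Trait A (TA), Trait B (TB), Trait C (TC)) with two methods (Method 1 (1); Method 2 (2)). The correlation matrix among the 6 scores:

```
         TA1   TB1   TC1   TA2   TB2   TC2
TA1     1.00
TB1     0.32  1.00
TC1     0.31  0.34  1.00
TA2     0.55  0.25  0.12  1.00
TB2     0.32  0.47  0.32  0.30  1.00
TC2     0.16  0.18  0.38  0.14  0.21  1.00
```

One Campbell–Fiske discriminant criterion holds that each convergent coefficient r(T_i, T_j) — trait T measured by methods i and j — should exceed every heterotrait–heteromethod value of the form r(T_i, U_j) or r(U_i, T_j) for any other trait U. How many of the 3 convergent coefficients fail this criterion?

Checking each validity diagonal entry against its comparison values:
TA (methods 1·2): 0.55 vs {0.32, 0.25, 0.16, 0.12} → pass.
TB (methods 1·2): 0.47 vs {0.25, 0.32, 0.18, 0.32} → pass.
TC (methods 1·2): 0.38 vs {0.12, 0.16, 0.32, 0.18} → pass.
0 of 3 fail.

0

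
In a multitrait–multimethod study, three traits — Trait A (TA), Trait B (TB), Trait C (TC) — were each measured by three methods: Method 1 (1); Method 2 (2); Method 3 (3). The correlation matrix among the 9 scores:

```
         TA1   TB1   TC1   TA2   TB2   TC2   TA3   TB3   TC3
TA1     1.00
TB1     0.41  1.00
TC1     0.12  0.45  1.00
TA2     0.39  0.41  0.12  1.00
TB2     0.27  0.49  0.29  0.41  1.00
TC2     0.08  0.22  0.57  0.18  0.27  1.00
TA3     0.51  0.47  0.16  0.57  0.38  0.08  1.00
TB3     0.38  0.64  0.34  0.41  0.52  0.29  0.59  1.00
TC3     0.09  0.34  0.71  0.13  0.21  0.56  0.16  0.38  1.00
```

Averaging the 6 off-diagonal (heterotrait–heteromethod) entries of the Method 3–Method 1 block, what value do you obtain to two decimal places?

0.30

HTHM values (method 3 × method 1): 0.47, 0.16, 0.38, 0.34, 0.09, 0.34; mean = 1.78/6 = 0.30.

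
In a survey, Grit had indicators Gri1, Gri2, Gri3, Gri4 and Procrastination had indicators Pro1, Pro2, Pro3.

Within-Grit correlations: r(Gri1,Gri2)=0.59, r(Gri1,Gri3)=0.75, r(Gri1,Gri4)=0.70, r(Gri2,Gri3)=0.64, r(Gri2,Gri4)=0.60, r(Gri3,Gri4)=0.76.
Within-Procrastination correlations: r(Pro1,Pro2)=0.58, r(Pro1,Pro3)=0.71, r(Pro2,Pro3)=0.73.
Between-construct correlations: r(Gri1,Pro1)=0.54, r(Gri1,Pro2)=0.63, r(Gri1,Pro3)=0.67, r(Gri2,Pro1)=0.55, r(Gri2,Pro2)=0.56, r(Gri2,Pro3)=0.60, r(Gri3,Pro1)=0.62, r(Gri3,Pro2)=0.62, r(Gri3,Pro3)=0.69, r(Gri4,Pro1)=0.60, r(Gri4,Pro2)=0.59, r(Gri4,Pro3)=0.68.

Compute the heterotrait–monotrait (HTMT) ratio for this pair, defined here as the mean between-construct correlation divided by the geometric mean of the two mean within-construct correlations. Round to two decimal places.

0.91

Between-construct mean = 7.35/12 = 0.6125.
Mean within-Gri = 4.04/6 = 0.6733; mean within-Pro = 2.02/3 = 0.6733.
Geometric mean = √(0.6733 × 0.6733) = 0.6733.
HTMT = 0.6125 / 0.6733 = 0.91.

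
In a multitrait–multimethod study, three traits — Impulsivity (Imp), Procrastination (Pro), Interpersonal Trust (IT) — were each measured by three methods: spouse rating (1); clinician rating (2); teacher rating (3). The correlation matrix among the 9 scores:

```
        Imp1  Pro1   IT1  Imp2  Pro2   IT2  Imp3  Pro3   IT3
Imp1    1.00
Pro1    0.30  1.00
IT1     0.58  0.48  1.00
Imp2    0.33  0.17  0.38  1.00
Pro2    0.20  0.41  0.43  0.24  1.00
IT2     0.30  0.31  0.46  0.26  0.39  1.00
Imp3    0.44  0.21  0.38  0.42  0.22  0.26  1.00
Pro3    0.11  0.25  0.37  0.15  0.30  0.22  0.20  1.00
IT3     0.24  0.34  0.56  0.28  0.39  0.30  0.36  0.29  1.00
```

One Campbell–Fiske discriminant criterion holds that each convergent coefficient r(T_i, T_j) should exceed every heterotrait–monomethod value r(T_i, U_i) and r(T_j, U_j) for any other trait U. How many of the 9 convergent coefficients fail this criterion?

8

Each convergent coefficient versus the relevant comparison correlations:
Imp (methods 1·2): 0.33 vs {0.30, 0.24, 0.58, 0.26} → fail.
Imp (methods 1·3): 0.44 vs {0.30, 0.20, 0.58, 0.36} → fail.
Imp (methods 2·3): 0.42 vs {0.24, 0.20, 0.26, 0.36} → pass.
Pro (methods 1·2): 0.41 vs {0.30, 0.24, 0.48, 0.39} → fail.
Pro (methods 1·3): 0.25 vs {0.30, 0.20, 0.48, 0.29} → fail.
Pro (methods 2·3): 0.30 vs {0.24, 0.20, 0.39, 0.29} → fail.
IT (methods 1·2): 0.46 vs {0.58, 0.26, 0.48, 0.39} → fail.
IT (methods 1·3): 0.56 vs {0.58, 0.36, 0.48, 0.29} → fail.
IT (methods 2·3): 0.30 vs {0.26, 0.36, 0.39, 0.29} → fail.
8 of 9 fail.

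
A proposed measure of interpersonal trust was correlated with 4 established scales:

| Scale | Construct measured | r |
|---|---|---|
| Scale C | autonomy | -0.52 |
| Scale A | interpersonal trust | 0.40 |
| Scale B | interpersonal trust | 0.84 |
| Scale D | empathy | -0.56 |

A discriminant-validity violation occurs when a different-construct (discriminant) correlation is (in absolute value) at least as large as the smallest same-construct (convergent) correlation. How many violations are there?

Convergent (same construct = interpersonal trust): Scale A, Scale B.
Smallest convergent = 0.40. Discriminant |r|: 0.52, 0.56; count ≥ 0.40 → 2.

2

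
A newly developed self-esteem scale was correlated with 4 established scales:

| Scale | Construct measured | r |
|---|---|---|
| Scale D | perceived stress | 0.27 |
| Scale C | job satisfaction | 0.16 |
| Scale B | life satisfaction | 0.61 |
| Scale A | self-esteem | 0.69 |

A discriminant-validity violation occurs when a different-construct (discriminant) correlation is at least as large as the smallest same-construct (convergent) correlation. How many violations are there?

Convergent (same construct = self-esteem): Scale A.
Smallest convergent = 0.69. Discriminant values: 0.27, 0.16, 0.61; count ≥ 0.69 → 0.

0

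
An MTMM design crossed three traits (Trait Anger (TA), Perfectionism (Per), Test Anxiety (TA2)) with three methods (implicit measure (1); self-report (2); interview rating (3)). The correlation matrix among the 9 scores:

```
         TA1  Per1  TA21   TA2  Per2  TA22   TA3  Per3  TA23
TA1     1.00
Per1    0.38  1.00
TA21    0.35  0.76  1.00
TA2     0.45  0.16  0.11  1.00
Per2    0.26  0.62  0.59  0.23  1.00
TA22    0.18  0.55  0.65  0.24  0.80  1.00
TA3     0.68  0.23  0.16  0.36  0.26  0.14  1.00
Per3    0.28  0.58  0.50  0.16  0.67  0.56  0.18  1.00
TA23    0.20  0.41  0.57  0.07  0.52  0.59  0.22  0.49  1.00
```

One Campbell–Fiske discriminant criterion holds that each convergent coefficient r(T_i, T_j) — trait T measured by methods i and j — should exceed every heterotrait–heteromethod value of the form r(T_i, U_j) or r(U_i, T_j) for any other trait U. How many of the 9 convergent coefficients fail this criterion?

0

Convergent coefficients and their comparison sets:
TA (methods 1·2): 0.45 vs {0.26, 0.16, 0.18, 0.11} → pass.
TA (methods 1·3): 0.68 vs {0.28, 0.23, 0.20, 0.16} → pass.
TA (methods 2·3): 0.36 vs {0.16, 0.26, 0.07, 0.14} → pass.
Per (methods 1·2): 0.62 vs {0.16, 0.26, 0.55, 0.59} → pass.
Per (methods 1·3): 0.58 vs {0.23, 0.28, 0.41, 0.50} → pass.
Per (methods 2·3): 0.67 vs {0.26, 0.16, 0.52, 0.56} → pass.
TA2 (methods 1·2): 0.65 vs {0.11, 0.18, 0.59, 0.55} → pass.
TA2 (methods 1·3): 0.57 vs {0.16, 0.20, 0.50, 0.41} → pass.
TA2 (methods 2·3): 0.59 vs {0.14, 0.07, 0.56, 0.52} → pass.
0 of 9 fail.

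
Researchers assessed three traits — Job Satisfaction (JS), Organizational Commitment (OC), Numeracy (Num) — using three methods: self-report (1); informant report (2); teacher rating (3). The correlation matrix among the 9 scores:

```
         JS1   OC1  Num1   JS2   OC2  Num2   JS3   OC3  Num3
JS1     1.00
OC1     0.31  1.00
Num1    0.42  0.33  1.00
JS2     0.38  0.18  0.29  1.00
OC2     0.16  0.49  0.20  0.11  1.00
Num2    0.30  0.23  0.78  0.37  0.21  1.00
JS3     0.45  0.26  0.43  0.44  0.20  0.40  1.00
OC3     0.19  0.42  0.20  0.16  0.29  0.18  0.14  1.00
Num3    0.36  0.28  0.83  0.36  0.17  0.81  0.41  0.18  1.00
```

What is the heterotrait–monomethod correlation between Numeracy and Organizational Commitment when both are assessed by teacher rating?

Different traits, same method: r(Num3, OC3) = 0.18.

0.18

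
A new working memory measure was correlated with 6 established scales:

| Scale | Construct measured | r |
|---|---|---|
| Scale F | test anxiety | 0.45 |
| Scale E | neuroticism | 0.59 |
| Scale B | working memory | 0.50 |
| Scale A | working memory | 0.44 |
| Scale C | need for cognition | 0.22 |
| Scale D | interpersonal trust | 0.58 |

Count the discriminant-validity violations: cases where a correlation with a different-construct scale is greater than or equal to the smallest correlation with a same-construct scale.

Convergent (same construct = working memory): Scale B, Scale A.
Smallest convergent = 0.44. Discriminant values: 0.45, 0.59, 0.22, 0.58; count ≥ 0.44 → 3.

3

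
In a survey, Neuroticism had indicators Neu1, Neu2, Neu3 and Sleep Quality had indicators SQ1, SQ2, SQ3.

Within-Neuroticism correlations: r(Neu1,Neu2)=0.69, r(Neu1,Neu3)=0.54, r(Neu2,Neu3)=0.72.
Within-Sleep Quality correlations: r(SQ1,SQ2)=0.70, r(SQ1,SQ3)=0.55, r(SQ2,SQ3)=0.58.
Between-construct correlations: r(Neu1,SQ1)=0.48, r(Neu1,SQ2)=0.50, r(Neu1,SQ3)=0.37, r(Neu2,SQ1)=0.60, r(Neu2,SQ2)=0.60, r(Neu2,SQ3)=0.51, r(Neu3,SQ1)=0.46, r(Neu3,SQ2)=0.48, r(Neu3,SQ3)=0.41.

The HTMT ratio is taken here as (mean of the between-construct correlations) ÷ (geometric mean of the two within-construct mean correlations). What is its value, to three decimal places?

0.778

Between-construct mean = 4.41/9 = 0.4900.
Mean within-Neu = 1.95/3 = 0.6500; mean within-SQ = 1.83/3 = 0.6100.
Geometric mean = √(0.6500 × 0.6100) = 0.6297.
HTMT = 0.4900 / 0.6297 = 0.778.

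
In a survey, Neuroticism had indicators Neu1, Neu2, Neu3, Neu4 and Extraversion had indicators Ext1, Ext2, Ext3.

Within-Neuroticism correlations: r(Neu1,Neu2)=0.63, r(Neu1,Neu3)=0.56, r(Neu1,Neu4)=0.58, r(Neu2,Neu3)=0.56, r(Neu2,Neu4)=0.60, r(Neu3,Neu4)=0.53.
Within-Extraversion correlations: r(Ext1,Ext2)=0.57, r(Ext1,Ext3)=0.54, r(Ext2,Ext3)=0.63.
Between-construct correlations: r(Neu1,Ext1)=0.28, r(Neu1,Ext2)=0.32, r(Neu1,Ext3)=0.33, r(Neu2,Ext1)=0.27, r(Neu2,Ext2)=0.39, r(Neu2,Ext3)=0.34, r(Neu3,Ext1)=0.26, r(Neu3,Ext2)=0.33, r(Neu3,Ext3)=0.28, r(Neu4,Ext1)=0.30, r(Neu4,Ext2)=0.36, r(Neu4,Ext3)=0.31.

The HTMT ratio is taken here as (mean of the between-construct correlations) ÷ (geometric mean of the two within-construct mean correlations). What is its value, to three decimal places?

0.543

Mean between = 3.77/12 = 0.3142.
Mean within-Neu = 3.46/6 = 0.5767; mean within-Ext = 1.74/3 = 0.5800.
Geometric mean = √(0.5767 × 0.5800) = 0.5783.
HTMT = 0.3142 / 0.5783 = 0.543.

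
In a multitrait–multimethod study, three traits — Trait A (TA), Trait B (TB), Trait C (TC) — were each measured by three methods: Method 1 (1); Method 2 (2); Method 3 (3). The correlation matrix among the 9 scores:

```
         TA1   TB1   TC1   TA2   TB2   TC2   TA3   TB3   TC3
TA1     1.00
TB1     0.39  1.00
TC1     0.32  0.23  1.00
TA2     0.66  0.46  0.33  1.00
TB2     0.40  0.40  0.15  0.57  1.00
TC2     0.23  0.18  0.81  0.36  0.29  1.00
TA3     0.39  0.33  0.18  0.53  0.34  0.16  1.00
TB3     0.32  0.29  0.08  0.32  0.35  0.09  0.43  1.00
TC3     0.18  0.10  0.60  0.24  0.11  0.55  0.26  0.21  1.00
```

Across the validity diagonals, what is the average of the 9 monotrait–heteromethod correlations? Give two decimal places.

0.51

Convergent values: 0.66, 0.39, 0.53, 0.40, 0.29, 0.35, 0.81, 0.60, 0.55; mean = 4.58/9 = 0.51.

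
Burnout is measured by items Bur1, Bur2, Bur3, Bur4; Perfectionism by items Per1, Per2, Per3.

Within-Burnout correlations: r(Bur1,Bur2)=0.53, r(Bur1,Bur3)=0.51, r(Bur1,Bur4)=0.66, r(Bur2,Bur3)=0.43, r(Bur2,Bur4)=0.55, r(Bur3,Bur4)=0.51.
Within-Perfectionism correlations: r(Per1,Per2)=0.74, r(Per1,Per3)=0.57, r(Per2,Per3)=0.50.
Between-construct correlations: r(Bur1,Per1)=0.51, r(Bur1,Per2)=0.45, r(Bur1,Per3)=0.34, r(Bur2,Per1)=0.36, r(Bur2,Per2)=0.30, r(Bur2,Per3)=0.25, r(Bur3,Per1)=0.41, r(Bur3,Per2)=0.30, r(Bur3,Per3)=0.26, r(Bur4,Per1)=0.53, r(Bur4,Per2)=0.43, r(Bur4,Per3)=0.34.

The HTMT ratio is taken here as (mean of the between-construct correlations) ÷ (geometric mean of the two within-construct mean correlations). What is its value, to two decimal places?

0.66

Mean heterotrait r = 4.48/12 = 0.3733.
Mean within-Bur = 3.19/6 = 0.5317; mean within-Per = 1.81/3 = 0.6033.
Geometric mean = √(0.5317 × 0.6033) = 0.5664.
HTMT = 0.3733 / 0.5664 = 0.66.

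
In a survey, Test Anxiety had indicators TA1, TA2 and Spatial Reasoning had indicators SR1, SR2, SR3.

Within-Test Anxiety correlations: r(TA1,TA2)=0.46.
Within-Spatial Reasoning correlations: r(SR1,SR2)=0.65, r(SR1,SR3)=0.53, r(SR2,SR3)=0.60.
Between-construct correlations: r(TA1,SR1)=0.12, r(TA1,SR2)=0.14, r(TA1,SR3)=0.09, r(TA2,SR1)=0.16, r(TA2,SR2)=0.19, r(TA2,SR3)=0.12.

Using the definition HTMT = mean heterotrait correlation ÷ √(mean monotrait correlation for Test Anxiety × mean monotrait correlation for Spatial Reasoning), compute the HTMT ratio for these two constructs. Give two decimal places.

Mean heterotrait r = 0.82/6 = 0.1367.
Mean within-TA = 0.46/1 = 0.4600; mean within-SR = 1.78/3 = 0.5933.
Geometric mean = √(0.4600 × 0.5933) = 0.5224.
HTMT = 0.1367 / 0.5224 = 0.26.

0.26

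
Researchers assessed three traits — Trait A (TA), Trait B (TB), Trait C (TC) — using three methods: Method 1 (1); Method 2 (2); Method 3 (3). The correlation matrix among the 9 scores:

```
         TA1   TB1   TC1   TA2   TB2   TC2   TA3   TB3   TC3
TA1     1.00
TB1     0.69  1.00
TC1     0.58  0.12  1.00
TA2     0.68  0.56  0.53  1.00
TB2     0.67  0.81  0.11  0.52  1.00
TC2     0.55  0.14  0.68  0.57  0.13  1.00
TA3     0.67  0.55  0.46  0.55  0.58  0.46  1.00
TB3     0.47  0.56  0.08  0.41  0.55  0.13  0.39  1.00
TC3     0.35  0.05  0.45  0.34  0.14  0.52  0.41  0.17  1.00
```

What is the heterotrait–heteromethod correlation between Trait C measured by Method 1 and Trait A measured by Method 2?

Different traits and methods: r(TC1, TA2) = 0.53.

0.53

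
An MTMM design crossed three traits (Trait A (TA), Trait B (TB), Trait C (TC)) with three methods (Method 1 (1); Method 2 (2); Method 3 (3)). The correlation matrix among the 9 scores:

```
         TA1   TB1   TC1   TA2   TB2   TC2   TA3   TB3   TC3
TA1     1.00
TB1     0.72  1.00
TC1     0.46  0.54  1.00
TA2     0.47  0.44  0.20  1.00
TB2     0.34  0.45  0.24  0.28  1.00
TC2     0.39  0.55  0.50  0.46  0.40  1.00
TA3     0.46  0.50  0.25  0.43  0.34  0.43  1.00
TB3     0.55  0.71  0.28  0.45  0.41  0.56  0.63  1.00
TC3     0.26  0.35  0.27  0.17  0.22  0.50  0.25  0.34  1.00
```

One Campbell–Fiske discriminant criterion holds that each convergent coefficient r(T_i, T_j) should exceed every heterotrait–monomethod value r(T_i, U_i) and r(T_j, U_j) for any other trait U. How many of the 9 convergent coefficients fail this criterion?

Checking each validity diagonal entry against its comparison values:
TA (methods 1·2): 0.47 vs {0.72, 0.28, 0.46, 0.46} → fail.
TA (methods 1·3): 0.46 vs {0.72, 0.63, 0.46, 0.25} → fail.
TA (methods 2·3): 0.43 vs {0.28, 0.63, 0.46, 0.25} → fail.
TB (methods 1·2): 0.45 vs {0.72, 0.28, 0.54, 0.40} → fail.
TB (methods 1·3): 0.71 vs {0.72, 0.63, 0.54, 0.34} → fail.
TB (methods 2·3): 0.41 vs {0.28, 0.63, 0.40, 0.34} → fail.
TC (methods 1·2): 0.50 vs {0.46, 0.46, 0.54, 0.40} → fail.
TC (methods 1·3): 0.27 vs {0.46, 0.25, 0.54, 0.34} → fail.
TC (methods 2·3): 0.50 vs {0.46, 0.25, 0.40, 0.34} → pass.
8 of 9 fail.

8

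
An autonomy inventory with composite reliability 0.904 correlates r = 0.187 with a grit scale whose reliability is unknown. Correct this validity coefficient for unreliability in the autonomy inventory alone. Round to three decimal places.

Single correction: r_c = r_obs / √r_xx = 0.187 / √0.904 = 0.187 / 0.9508 ≈ 0.197.

0.197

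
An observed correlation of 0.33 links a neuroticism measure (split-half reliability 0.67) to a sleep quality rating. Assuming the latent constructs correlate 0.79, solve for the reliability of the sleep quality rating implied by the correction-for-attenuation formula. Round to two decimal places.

r_true = r_obs / √(r_xx · r_yy) ⇒ 0.79 = 0.33 / √(0.67 · r_yy).
√(0.67 · r_yy) = 0.33 / 0.79 = 0.4177; 0.67 · r_yy = 0.1745; r_yy = 0.1745 / 0.67 ≈ 0.26.

0.26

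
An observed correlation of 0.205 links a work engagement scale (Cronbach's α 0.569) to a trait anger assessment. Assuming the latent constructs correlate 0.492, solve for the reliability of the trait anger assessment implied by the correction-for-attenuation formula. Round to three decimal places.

0.305

r_true = r_obs / √(r_xx · r_yy) ⇒ 0.492 = 0.205 / √(0.569 · r_yy).
√(0.569 · r_yy) = 0.205 / 0.492 = 0.4167; 0.569 · r_yy = 0.1736; r_yy = 0.1736 / 0.569 ≈ 0.305.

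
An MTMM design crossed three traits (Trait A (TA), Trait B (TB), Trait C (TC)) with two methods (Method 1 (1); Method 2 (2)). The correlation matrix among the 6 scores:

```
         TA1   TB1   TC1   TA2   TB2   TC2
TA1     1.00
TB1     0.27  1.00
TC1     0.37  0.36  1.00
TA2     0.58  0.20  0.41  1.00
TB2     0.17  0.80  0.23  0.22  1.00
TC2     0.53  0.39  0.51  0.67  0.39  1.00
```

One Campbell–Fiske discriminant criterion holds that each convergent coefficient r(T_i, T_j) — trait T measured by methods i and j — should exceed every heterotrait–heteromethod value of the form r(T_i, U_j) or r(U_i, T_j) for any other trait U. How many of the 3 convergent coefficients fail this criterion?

1

Checking each validity diagonal entry against its comparison values:
TA (methods 1·2): 0.58 vs {0.17, 0.20, 0.53, 0.41} → pass.
TB (methods 1·2): 0.80 vs {0.20, 0.17, 0.39, 0.23} → pass.
TC (methods 1·2): 0.51 vs {0.41, 0.53, 0.23, 0.39} → fail.
1 of 3 fail.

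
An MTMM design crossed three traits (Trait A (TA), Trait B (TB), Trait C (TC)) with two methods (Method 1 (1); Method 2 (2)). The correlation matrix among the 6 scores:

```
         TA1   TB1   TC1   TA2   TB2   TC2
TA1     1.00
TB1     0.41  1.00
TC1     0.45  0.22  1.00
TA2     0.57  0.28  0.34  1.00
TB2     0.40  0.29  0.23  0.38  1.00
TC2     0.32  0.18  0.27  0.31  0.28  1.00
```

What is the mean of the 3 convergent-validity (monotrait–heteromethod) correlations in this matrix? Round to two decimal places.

0.38

Convergent values: 0.57, 0.29, 0.27; mean = 1.13/3 = 0.38.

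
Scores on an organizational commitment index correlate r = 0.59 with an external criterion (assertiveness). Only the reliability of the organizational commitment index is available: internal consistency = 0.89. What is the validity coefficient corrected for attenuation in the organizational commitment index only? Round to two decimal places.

0.63

Single correction: r_c = r_obs / √r_xx = 0.59 / √0.89 = 0.59 / 0.9434 ≈ 0.63.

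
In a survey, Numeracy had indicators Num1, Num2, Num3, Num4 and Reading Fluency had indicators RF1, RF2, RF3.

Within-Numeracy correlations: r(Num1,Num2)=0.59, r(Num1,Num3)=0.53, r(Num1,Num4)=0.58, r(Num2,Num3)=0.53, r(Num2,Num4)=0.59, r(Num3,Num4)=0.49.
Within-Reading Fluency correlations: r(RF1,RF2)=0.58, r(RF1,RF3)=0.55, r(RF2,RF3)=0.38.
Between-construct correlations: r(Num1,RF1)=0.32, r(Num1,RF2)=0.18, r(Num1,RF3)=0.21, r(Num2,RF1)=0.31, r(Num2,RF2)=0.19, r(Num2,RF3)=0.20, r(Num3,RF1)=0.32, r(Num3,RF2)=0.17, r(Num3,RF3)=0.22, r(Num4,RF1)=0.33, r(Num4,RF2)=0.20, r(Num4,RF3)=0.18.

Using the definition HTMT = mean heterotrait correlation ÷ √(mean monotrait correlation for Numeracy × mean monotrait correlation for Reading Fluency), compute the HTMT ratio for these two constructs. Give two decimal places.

0.45

Mean between = 2.83/12 = 0.2358.
Mean within-Num = 3.31/6 = 0.5517; mean within-RF = 1.51/3 = 0.5033.
Geometric mean = √(0.5517 × 0.5033) = 0.5269.
HTMT = 0.2358 / 0.5269 = 0.45.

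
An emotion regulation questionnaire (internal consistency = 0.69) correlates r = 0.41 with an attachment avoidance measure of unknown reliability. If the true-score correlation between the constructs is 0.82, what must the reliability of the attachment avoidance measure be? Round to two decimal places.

r_true = r_obs / √(r_xx · r_yy) ⇒ 0.82 = 0.41 / √(0.69 · r_yy).
√(0.69 · r_yy) = 0.41 / 0.82 = 0.5000; 0.69 · r_yy = 0.2500; r_yy = 0.2500 / 0.69 ≈ 0.36.

0.36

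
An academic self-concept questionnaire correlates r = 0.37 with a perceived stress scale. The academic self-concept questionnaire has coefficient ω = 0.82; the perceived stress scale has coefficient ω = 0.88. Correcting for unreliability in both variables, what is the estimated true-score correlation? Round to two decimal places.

r_true = r_obs / √(r_xx · r_yy) = 0.37 / √(0.82 × 0.88) = 0.37 / √0.7216 = 0.37 / 0.8495 ≈ 0.44.

0.44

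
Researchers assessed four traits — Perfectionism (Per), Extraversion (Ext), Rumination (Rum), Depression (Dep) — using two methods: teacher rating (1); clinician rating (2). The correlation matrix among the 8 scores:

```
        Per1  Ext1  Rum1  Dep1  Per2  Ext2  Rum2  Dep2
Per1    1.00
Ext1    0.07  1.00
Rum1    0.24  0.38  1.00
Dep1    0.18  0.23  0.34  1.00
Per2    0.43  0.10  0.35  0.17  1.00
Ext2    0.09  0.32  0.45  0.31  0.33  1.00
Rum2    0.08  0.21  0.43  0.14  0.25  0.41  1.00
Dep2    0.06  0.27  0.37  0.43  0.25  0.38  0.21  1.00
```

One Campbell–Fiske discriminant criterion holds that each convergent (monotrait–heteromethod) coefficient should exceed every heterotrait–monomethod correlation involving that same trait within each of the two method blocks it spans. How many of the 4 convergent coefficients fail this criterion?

1

Convergent coefficients and their comparison sets:
Per (methods 1·2): 0.43 vs {0.07, 0.33, 0.24, 0.25, 0.18, 0.25} → pass.
Ext (methods 1·2): 0.32 vs {0.07, 0.33, 0.38, 0.41, 0.23, 0.38} → fail.
Rum (methods 1·2): 0.43 vs {0.24, 0.25, 0.38, 0.41, 0.34, 0.21} → pass.
Dep (methods 1·2): 0.43 vs {0.18, 0.25, 0.23, 0.38, 0.34, 0.21} → pass.
1 of 4 fail.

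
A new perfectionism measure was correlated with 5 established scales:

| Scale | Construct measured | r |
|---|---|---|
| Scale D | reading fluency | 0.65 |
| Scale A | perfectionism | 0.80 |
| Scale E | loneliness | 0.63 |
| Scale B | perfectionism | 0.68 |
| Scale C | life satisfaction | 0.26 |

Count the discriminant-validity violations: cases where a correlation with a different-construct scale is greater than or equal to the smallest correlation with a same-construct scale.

Convergent (same construct = perfectionism): Scale A, Scale B.
Smallest convergent = 0.68. Discriminant values: 0.65, 0.63, 0.26; count ≥ 0.68 → 0.

0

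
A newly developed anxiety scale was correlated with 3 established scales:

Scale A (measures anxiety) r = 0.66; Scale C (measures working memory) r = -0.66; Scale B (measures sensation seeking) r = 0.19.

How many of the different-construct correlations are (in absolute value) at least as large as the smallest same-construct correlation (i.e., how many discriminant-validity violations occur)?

Convergent (same construct = anxiety): Scale A.
Smallest convergent = 0.66. Discriminant |r|: 0.66, 0.19; count ≥ 0.66 → 1.

1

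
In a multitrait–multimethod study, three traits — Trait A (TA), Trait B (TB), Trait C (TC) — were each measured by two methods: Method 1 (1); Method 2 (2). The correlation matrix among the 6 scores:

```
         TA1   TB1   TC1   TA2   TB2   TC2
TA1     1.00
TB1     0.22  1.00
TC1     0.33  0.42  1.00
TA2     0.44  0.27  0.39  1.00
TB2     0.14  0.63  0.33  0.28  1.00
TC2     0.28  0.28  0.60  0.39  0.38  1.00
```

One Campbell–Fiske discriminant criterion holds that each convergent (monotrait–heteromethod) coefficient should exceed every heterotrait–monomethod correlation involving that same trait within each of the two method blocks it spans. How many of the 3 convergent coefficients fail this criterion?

Each convergent coefficient versus the relevant comparison correlations:
TA (methods 1·2): 0.44 vs {0.22, 0.28, 0.33, 0.39} → pass.
TB (methods 1·2): 0.63 vs {0.22, 0.28, 0.42, 0.38} → pass.
TC (methods 1·2): 0.60 vs {0.33, 0.39, 0.42, 0.38} → pass.
0 of 3 fail.

0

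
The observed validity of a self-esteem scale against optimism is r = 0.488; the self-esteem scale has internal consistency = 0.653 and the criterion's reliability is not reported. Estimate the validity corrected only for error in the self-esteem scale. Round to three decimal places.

0.604

Single correction: r_c = r_obs / √r_xx = 0.488 / √0.653 = 0.488 / 0.8081 ≈ 0.604.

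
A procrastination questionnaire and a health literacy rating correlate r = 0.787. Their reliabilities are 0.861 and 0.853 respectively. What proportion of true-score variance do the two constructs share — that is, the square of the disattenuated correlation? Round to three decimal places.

Disattenuated r = 0.787 / √(0.861 × 0.853) = 0.787 / 0.8570 = 0.9183.
Shared true-score variance = 0.9183² = 0.8433 ≈ 0.843.

0.843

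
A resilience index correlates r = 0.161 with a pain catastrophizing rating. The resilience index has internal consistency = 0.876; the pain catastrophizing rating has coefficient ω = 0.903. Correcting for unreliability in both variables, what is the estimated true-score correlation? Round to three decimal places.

r_true = r_obs / √(r_xx · r_yy) = 0.161 / √(0.876 × 0.903) = 0.161 / √0.791028 = 0.161 / 0.8894 ≈ 0.181.

0.181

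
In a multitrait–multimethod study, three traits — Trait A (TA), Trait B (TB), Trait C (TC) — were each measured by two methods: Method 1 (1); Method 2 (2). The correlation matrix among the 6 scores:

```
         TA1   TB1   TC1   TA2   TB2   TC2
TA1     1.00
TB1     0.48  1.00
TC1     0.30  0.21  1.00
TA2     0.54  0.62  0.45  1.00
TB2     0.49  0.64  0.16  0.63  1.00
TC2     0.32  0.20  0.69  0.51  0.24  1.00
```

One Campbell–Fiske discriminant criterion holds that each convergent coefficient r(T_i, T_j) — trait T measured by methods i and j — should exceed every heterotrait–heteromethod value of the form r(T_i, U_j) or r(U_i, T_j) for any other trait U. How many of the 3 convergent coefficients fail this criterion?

Convergent coefficients and their comparison sets:
TA (methods 1·2): 0.54 vs {0.49, 0.62, 0.32, 0.45} → fail.
TB (methods 1·2): 0.64 vs {0.62, 0.49, 0.20, 0.16} → pass.
TC (methods 1·2): 0.69 vs {0.45, 0.32, 0.16, 0.20} → pass.
1 of 3 fail.

1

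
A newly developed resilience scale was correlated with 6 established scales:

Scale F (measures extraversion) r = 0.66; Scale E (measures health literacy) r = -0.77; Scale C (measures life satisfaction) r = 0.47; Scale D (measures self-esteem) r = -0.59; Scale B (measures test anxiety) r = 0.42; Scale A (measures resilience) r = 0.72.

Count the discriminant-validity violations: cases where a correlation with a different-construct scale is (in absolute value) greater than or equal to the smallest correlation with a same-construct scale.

1

Convergent (same construct = resilience): Scale A.
Smallest convergent = 0.72. Discriminant |r|: 0.66, 0.77, 0.47, 0.59, 0.42; count ≥ 0.72 → 1.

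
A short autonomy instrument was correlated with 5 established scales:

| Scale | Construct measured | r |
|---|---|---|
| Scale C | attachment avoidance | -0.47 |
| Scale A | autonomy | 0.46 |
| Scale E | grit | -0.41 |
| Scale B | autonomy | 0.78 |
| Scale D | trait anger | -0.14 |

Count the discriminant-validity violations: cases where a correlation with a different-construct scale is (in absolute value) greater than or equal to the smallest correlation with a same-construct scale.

1

Convergent (same construct = autonomy): Scale A, Scale B.
Smallest convergent = 0.46. Discriminant |r|: 0.47, 0.41, 0.14; count ≥ 0.46 → 1.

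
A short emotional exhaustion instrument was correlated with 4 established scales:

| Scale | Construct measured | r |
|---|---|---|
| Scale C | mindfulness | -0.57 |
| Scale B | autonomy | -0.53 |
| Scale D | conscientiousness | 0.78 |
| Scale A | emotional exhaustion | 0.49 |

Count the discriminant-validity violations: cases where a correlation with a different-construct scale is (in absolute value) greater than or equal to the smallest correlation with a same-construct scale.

3

Convergent (same construct = emotional exhaustion): Scale A.
Smallest convergent = 0.49. Discriminant |r|: 0.57, 0.53, 0.78; count ≥ 0.49 → 3.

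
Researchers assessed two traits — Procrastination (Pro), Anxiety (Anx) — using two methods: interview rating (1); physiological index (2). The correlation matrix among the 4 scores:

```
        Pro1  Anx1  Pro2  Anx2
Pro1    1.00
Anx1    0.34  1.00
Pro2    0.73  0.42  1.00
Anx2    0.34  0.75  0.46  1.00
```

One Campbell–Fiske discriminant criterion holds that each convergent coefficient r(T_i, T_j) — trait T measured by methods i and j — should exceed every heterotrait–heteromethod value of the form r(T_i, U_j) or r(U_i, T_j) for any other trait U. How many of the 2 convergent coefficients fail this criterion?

Convergent coefficients and their comparison sets:
Pro (methods 1·2): 0.73 vs {0.34, 0.42} → pass.
Anx (methods 1·2): 0.75 vs {0.42, 0.34} → pass.
0 of 2 fail.

0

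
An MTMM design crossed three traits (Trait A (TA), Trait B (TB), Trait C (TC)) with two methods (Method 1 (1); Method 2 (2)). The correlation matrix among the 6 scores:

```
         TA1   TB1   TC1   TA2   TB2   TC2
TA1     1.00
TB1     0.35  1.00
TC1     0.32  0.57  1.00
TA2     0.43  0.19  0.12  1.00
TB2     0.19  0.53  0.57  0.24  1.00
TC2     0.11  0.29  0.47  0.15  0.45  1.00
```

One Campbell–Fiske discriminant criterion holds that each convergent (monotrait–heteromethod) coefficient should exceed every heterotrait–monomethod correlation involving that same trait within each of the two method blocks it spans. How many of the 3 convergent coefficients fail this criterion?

Convergent coefficients and their comparison sets:
TA (methods 1·2): 0.43 vs {0.35, 0.24, 0.32, 0.15} → pass.
TB (methods 1·2): 0.53 vs {0.35, 0.24, 0.57, 0.45} → fail.
TC (methods 1·2): 0.47 vs {0.32, 0.15, 0.57, 0.45} → fail.
2 of 3 fail.

2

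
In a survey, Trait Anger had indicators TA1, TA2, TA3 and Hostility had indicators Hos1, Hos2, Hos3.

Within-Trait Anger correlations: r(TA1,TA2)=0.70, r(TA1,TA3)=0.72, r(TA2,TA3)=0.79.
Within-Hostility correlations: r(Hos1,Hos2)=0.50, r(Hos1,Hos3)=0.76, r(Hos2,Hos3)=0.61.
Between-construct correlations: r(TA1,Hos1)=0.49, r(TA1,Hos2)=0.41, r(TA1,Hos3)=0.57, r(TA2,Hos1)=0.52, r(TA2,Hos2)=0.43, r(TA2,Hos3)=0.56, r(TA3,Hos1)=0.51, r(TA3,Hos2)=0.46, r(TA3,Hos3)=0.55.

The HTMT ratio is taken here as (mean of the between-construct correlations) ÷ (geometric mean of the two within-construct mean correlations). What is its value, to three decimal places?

Mean between = 4.50/9 = 0.5000.
Mean within-TA = 2.21/3 = 0.7367; mean within-Hos = 1.87/3 = 0.6233.
Geometric mean = √(0.7367 × 0.6233) = 0.6776.
HTMT = 0.5000 / 0.6776 = 0.738.

0.738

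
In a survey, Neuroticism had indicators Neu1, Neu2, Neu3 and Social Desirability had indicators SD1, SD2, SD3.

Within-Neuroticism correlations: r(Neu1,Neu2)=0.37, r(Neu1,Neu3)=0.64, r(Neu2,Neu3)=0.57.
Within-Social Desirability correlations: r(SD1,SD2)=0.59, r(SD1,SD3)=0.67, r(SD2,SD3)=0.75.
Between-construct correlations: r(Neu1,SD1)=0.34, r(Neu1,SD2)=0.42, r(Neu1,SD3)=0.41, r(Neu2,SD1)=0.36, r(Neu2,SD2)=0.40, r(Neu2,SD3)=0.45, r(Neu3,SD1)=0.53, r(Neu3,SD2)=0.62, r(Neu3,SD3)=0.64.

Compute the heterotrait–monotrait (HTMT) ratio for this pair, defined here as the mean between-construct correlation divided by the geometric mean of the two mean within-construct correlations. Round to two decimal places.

0.78

Between-construct mean = 4.17/9 = 0.4633.
Mean within-Neu = 1.58/3 = 0.5267; mean within-SD = 2.01/3 = 0.6700.
Geometric mean = √(0.5267 × 0.6700) = 0.5940.
HTMT = 0.4633 / 0.5940 = 0.78.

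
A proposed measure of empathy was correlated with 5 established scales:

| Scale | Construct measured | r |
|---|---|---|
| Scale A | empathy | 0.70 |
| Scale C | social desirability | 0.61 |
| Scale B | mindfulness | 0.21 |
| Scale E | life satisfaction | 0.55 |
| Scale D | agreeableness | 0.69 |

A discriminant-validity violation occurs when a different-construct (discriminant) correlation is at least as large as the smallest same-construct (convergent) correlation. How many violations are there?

0

Convergent (same construct = empathy): Scale A.
Smallest convergent = 0.70. Discriminant values: 0.61, 0.21, 0.55, 0.69; count ≥ 0.70 → 0.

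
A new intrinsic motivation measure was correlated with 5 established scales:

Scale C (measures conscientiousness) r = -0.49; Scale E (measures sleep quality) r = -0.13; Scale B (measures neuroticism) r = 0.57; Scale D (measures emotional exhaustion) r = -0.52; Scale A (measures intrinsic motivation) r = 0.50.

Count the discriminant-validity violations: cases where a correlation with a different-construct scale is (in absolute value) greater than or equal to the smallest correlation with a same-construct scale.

Convergent (same construct = intrinsic motivation): Scale A.
Smallest convergent = 0.50. Discriminant |r|: 0.49, 0.13, 0.57, 0.52; count ≥ 0.50 → 2.

2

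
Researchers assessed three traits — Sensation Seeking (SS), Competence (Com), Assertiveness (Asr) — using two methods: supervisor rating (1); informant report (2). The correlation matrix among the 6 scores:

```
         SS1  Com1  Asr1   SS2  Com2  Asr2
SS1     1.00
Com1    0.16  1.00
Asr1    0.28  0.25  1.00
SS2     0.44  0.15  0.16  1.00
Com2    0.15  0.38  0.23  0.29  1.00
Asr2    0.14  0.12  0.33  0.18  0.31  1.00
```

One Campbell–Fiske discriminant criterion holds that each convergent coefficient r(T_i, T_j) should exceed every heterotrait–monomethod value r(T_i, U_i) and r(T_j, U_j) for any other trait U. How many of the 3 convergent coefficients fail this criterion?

Convergent coefficients and their comparison sets:
SS (methods 1·2): 0.44 vs {0.16, 0.29, 0.28, 0.18} → pass.
Com (methods 1·2): 0.38 vs {0.16, 0.29, 0.25, 0.31} → pass.
Asr (methods 1·2): 0.33 vs {0.28, 0.18, 0.25, 0.31} → pass.
0 of 3 fail.

0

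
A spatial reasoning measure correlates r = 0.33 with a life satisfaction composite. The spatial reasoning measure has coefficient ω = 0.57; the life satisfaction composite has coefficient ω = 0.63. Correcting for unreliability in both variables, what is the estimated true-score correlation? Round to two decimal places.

0.55

r_true = r_obs / √(r_xx · r_yy) = 0.33 / √(0.57 × 0.63) = 0.33 / √0.3591 = 0.33 / 0.5992 ≈ 0.55.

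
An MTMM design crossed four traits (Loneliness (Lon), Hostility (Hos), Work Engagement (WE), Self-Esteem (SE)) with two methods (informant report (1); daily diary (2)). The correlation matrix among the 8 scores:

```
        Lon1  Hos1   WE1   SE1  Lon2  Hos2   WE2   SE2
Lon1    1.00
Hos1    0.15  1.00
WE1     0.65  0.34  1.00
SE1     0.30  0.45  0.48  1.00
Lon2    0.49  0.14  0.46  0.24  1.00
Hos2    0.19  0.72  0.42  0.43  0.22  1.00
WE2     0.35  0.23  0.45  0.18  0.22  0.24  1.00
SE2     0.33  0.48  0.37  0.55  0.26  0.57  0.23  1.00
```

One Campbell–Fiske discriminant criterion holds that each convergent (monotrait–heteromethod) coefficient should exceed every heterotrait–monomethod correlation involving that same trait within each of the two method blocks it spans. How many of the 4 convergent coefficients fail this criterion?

Each convergent coefficient versus the relevant comparison correlations:
Lon (methods 1·2): 0.49 vs {0.15, 0.22, 0.65, 0.22, 0.30, 0.26} → fail.
Hos (methods 1·2): 0.72 vs {0.15, 0.22, 0.34, 0.24, 0.45, 0.57} → pass.
WE (methods 1·2): 0.45 vs {0.65, 0.22, 0.34, 0.24, 0.48, 0.23} → fail.
SE (methods 1·2): 0.55 vs {0.30, 0.26, 0.45, 0.57, 0.48, 0.23} → fail.
3 of 4 fail.

3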